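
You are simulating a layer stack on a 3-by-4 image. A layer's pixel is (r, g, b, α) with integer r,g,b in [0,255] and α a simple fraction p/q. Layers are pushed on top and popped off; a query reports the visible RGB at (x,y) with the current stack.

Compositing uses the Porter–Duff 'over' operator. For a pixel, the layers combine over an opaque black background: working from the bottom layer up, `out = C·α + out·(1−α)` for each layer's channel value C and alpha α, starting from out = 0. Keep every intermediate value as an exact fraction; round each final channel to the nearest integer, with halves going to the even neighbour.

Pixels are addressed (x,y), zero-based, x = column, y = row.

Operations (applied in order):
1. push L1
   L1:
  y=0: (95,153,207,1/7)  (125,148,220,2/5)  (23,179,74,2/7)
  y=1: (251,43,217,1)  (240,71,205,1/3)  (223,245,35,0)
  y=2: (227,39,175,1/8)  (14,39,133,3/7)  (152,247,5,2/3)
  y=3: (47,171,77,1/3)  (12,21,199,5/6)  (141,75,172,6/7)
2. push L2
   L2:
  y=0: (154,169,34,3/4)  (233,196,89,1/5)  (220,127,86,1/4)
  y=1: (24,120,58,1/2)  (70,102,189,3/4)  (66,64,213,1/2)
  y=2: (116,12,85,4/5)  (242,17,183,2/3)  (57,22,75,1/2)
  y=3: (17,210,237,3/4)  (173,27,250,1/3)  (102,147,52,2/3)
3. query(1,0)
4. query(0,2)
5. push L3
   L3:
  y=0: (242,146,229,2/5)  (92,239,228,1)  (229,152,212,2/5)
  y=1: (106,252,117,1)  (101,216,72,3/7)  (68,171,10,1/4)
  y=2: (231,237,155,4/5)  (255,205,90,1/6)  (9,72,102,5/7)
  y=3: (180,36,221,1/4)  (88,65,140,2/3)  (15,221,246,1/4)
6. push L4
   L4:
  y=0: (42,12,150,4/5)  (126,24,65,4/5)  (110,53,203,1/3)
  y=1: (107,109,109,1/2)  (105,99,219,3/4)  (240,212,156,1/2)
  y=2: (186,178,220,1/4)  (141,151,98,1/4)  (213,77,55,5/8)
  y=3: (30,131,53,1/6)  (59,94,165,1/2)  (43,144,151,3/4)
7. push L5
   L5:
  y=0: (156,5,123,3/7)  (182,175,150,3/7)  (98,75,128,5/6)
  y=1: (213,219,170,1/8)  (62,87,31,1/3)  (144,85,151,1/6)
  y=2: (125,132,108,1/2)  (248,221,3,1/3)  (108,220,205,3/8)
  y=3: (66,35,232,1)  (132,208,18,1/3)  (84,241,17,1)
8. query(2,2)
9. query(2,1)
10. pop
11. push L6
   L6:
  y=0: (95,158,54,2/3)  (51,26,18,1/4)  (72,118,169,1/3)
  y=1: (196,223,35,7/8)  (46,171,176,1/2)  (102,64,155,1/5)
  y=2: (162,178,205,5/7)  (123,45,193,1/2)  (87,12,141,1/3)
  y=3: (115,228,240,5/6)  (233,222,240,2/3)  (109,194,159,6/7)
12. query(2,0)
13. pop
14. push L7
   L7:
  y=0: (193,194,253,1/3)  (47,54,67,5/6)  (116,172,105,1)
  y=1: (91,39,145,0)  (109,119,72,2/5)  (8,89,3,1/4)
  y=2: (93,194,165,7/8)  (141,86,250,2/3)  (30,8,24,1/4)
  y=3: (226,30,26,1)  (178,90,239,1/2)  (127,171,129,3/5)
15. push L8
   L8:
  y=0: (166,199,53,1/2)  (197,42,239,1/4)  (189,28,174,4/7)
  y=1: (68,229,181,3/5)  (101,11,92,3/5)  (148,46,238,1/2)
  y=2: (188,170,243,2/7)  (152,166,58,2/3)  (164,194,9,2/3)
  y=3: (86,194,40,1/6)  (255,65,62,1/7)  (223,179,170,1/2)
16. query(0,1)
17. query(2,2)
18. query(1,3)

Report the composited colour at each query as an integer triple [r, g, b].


at x=1,y=0 over L1,L2:
+L1 (α=2/5) → [50, 296/5, 88]
+L2 (α=1/5) → [433/5, 2164/25, 441/5]
→ [87, 87, 88]

(0,2) stack=L1,L2; from [0,0,0]:
L1 α=1/8: [227/8, 39/8, 175/8]
L2 α=4/5: [3939/40, 423/40, 579/8]
= [98, 11, 72]

(2,2) stack=L1,L2,L3,L4,L5; from [0,0,0]:
L1 α=2/3: [304/3, 494/3, 10/3]
L2 α=1/2: [475/6, 280/3, 235/6]
L3 α=5/7: [610/21, 1640/21, 1765/21]
L4 α=5/8: [8065/56, 4335/56, 1845/28]
L5 α=3/8: [58469/448, 58635/448, 26445/224]
→ [131, 131, 118]

query (2,1) [L1,L2,L3,L4,L5] — begin 0,0,0
L1 α=0: [0, 0, 0]
L2 α=1/2: [33, 32, 213/2]
L3 α=1/4: [167/4, 267/4, 659/8]
L4 α=1/2: [1127/8, 1115/8, 1907/16]
L5 α=1/6: [6787/48, 2085/16, 11951/96]
rounded: [141, 130, 124]

at x=2,y=0 over L1,L2,L3,L4,L6:
after L1 α=2/7: [46/7, 358/7, 148/7]
after L2 α=1/4: [839/14, 1963/28, 523/14]
after L3 α=2/5: [8929/70, 14401/140, 1501/14]
after L4 α=1/3: [12779/105, 6037/70, 974/7]
after L6 α=1/3: [33118/315, 3389/35, 3131/21]
→ [105, 97, 149]

at x=0,y=1 over L1,L2,L3,L4,L7,L8:
after L1 α=1: [251, 43, 217]
after L2 α=1/2: [275/2, 163/2, 275/2]
after L3 α=1: [106, 252, 117]
after L4 α=1/2: [213/2, 361/2, 113]
after L7 α=0: [213/2, 361/2, 113]
after L8 α=3/5: [417/5, 1048/5, 769/5]
→ [83, 210, 154]

query (2,2) [L1,L2,L3,L4,L7,L8] — begin 0,0,0
L1 α=2/3: [304/3, 494/3, 10/3]
L2 α=1/2: [475/6, 280/3, 235/6]
L3 α=5/7: [610/21, 1640/21, 1765/21]
L4 α=5/8: [8065/56, 4335/56, 1845/28]
L7 α=1/4: [25875/224, 13453/224, 6207/112]
L8 α=2/3: [99347/672, 33455/224, 2741/112]
→ [148, 149, 24]

query (1,3) [L1,L2,L3,L4,L7,L8] — begin 0,0,0
after L1 α=5/6: [10, 35/2, 995/6]
after L2 α=1/3: [193/3, 62/3, 1745/9]
after L3 α=2/3: [721/9, 452/9, 4265/27]
after L4 α=1/2: [626/9, 649/9, 4360/27]
after L7 α=1/2: [1114/9, 1459/18, 10813/54]
after L8 α=1/7: [2993/21, 1654/21, 11371/63]
rounded: [143, 79, 180]


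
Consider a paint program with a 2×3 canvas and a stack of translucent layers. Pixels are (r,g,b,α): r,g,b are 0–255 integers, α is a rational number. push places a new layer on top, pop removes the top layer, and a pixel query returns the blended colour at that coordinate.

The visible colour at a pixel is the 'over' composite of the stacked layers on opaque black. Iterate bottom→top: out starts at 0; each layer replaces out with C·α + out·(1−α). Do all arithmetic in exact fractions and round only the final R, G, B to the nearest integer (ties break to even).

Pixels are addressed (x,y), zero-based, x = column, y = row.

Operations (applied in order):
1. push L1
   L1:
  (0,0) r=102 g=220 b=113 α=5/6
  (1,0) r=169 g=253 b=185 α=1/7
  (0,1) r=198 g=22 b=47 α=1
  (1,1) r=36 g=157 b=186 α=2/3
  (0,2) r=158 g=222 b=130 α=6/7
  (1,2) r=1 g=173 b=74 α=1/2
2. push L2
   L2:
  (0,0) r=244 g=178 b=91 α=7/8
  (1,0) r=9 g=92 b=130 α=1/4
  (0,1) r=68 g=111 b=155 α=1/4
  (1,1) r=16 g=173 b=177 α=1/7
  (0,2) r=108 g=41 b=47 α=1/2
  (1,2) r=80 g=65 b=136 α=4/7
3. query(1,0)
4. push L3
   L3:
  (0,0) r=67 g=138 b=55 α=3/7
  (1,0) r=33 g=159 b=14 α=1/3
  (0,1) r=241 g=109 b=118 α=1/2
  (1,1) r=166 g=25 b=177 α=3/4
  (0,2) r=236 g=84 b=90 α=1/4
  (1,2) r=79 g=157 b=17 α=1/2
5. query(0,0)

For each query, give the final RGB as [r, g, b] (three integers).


at x=1,y=0 over L1,L2:
+L1 (α=1/7) → [169/7, 253/7, 185/7]
+L2 (α=1/4) → [285/14, 1403/28, 1465/28]
= [20, 50, 52]

(0,0) stack=L1,L2,L3; from [0,0,0]:
L1 α=5/6: [85, 550/3, 565/6]
L2 α=7/8: [1793/8, 536/3, 4387/48]
L3 α=3/7: [2195/14, 3386/21, 6367/84]
= [157, 161, 76]


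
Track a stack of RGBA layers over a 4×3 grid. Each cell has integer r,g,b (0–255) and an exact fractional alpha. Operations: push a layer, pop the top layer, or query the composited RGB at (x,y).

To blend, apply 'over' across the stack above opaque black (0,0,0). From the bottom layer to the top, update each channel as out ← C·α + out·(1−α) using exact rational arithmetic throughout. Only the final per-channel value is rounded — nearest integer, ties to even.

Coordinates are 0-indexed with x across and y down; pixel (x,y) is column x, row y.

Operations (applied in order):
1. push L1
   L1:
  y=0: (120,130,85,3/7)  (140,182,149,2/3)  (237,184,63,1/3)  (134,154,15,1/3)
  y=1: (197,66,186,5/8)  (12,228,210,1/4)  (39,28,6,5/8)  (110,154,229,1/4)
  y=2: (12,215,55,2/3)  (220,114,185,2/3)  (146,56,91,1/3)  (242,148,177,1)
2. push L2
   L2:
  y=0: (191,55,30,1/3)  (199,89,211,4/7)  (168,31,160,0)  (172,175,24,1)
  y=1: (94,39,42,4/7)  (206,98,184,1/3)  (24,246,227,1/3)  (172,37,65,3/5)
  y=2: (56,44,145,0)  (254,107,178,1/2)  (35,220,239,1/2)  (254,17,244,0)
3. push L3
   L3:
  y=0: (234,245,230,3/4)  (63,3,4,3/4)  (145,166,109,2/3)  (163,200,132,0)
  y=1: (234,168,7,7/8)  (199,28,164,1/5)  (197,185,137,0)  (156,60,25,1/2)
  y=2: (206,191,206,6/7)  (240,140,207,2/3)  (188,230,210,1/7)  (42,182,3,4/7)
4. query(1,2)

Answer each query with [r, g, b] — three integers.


query (1,2) [L1,L2,L3] — begin 0,0,0
after L1 α=2/3: [440/3, 76, 370/3]
after L2 α=1/2: [601/3, 183/2, 452/3]
after L3 α=2/3: [2041/9, 743/6, 1694/9]
→ [227, 124, 188]


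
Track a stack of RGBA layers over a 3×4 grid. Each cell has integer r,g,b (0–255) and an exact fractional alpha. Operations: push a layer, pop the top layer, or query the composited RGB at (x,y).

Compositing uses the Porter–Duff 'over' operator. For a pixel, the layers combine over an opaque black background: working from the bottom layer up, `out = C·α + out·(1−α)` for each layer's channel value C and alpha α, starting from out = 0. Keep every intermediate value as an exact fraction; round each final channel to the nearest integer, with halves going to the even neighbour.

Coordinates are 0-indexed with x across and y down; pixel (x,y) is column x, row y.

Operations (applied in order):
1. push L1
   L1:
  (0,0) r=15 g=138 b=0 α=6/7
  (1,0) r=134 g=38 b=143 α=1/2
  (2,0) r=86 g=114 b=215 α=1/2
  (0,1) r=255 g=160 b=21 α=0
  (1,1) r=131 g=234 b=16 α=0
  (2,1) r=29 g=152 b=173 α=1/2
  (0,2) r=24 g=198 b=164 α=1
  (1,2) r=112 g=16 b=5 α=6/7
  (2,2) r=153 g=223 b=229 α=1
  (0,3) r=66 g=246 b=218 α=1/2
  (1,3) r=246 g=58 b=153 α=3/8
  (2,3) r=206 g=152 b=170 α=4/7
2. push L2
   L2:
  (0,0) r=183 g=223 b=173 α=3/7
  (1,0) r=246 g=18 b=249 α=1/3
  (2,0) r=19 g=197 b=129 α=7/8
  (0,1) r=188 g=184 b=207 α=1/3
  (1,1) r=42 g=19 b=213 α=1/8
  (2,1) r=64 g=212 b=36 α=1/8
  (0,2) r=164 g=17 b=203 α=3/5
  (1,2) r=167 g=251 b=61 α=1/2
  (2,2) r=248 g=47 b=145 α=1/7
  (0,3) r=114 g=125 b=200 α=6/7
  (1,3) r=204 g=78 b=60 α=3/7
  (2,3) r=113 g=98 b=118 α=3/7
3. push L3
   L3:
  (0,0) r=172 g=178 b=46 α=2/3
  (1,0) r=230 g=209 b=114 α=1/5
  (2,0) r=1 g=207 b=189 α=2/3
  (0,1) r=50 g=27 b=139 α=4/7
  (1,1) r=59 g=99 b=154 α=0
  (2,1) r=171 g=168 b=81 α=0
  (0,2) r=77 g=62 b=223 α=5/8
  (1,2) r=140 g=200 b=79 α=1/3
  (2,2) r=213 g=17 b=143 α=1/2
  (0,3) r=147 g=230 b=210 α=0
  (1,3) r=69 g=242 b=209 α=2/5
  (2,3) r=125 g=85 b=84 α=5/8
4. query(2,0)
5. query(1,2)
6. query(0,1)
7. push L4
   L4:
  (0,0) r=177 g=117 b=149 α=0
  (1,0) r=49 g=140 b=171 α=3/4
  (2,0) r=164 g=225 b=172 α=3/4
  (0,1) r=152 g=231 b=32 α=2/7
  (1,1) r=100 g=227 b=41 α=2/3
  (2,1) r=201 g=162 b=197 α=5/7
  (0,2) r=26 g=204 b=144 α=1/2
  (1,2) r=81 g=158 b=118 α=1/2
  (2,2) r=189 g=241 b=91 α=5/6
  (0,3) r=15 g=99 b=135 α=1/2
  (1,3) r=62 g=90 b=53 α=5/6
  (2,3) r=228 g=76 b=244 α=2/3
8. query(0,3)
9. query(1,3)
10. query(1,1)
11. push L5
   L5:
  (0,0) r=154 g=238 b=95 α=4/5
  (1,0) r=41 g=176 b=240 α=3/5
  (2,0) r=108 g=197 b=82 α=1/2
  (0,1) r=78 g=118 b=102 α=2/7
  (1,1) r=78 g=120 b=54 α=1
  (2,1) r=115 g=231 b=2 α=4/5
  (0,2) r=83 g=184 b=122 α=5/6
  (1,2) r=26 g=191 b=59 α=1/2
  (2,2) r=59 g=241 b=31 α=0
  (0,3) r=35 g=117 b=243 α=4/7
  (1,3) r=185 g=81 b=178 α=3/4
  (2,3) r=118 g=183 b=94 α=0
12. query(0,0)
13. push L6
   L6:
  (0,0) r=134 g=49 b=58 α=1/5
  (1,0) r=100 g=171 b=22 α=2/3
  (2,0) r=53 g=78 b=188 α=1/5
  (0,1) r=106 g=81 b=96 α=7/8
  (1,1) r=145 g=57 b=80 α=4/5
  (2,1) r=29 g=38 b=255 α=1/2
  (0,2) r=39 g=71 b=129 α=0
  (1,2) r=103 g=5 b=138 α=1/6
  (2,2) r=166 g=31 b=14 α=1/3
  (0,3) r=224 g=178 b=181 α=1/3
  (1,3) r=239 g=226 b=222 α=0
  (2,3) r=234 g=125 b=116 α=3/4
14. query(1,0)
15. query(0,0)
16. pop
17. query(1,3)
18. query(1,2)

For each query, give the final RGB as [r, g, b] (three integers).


(2,0) stack=L1,L2,L3; from [0,0,0]:
L1 α=1/2: [43, 57, 215/2]
L2 α=7/8: [22, 359/2, 2021/16]
L3 α=2/3: [8, 1187/6, 8069/48]
= [8, 198, 168]

at x=1,y=2 over L1,L2,L3:
+L1 (α=6/7) → [96, 96/7, 30/7]
+L2 (α=1/2) → [263/2, 1853/14, 457/14]
+L3 (α=1/3) → [403/3, 3253/21, 1010/21]
→ [134, 155, 48]

query (0,1) [L1,L2,L3] — begin 0,0,0
+L1 (α=0) → [0, 0, 0]
+L2 (α=1/3) → [188/3, 184/3, 69]
+L3 (α=4/7) → [388/7, 292/7, 109]
→ [55, 42, 109]

(0,3) stack=L1,L2,L3,L4; from [0,0,0]:
after L1 α=1/2: [33, 123, 109]
after L2 α=6/7: [717/7, 873/7, 187]
after L3 α=0: [717/7, 873/7, 187]
after L4 α=1/2: [411/7, 783/7, 161]
→ [59, 112, 161]

(1,3) stack=L1,L2,L3,L4; from [0,0,0]:
after L1 α=3/8: [369/4, 87/4, 459/8]
after L2 α=3/7: [981/7, 321/7, 117/2]
after L3 α=2/5: [3909/35, 4351/35, 1187/10]
after L4 α=5/6: [14759/210, 20101/210, 1279/20]
= [70, 96, 64]

query (1,1) [L1,L2,L3,L4] — begin 0,0,0
L1 α=0: [0, 0, 0]
L2 α=1/8: [21/4, 19/8, 213/8]
L3 α=0: [21/4, 19/8, 213/8]
L4 α=2/3: [821/12, 1217/8, 869/24]
rounded: [68, 152, 36]

(0,0) stack=L1,L2,L3,L4,L5; from [0,0,0]:
L1 α=6/7: [90/7, 828/7, 0]
L2 α=3/7: [4203/49, 7995/49, 519/7]
L3 α=2/3: [21059/147, 25439/147, 1163/21]
L4 α=0: [21059/147, 25439/147, 1163/21]
L5 α=4/5: [111611/735, 165383/735, 9143/105]
= [152, 225, 87]

at x=1,y=0 over L1,L2,L3,L4,L5,L6:
+L1 (α=1/2) → [67, 19, 143/2]
+L2 (α=1/3) → [380/3, 56/3, 392/3]
+L3 (α=1/5) → [442/3, 851/15, 382/3]
+L4 (α=3/4) → [883/12, 7151/60, 1921/12]
+L5 (α=3/5) → [1621/30, 22991/150, 6241/30]
+L6 (α=2/3) → [7621/90, 74291/450, 7561/90]
= [85, 165, 84]

at x=0,y=0 over L1,L2,L3,L4,L5,L6:
after L1 α=6/7: [90/7, 828/7, 0]
after L2 α=3/7: [4203/49, 7995/49, 519/7]
after L3 α=2/3: [21059/147, 25439/147, 1163/21]
after L4 α=0: [21059/147, 25439/147, 1163/21]
after L5 α=4/5: [111611/735, 165383/735, 9143/105]
after L6 α=1/5: [544934/3675, 697547/3675, 42662/525]
= [148, 190, 81]

(1,3) stack=L1,L2,L3,L4,L5; from [0,0,0]:
+L1 (α=3/8) → [369/4, 87/4, 459/8]
+L2 (α=3/7) → [981/7, 321/7, 117/2]
+L3 (α=2/5) → [3909/35, 4351/35, 1187/10]
+L4 (α=5/6) → [14759/210, 20101/210, 1279/20]
+L5 (α=3/4) → [131309/840, 71131/840, 11959/80]
→ [156, 85, 149]

query (1,2) [L1,L2,L3,L4,L5] — begin 0,0,0
after L1 α=6/7: [96, 96/7, 30/7]
after L2 α=1/2: [263/2, 1853/14, 457/14]
after L3 α=1/3: [403/3, 3253/21, 1010/21]
after L4 α=1/2: [323/3, 6571/42, 1744/21]
after L5 α=1/2: [401/6, 14593/84, 2983/42]
= [67, 174, 71]


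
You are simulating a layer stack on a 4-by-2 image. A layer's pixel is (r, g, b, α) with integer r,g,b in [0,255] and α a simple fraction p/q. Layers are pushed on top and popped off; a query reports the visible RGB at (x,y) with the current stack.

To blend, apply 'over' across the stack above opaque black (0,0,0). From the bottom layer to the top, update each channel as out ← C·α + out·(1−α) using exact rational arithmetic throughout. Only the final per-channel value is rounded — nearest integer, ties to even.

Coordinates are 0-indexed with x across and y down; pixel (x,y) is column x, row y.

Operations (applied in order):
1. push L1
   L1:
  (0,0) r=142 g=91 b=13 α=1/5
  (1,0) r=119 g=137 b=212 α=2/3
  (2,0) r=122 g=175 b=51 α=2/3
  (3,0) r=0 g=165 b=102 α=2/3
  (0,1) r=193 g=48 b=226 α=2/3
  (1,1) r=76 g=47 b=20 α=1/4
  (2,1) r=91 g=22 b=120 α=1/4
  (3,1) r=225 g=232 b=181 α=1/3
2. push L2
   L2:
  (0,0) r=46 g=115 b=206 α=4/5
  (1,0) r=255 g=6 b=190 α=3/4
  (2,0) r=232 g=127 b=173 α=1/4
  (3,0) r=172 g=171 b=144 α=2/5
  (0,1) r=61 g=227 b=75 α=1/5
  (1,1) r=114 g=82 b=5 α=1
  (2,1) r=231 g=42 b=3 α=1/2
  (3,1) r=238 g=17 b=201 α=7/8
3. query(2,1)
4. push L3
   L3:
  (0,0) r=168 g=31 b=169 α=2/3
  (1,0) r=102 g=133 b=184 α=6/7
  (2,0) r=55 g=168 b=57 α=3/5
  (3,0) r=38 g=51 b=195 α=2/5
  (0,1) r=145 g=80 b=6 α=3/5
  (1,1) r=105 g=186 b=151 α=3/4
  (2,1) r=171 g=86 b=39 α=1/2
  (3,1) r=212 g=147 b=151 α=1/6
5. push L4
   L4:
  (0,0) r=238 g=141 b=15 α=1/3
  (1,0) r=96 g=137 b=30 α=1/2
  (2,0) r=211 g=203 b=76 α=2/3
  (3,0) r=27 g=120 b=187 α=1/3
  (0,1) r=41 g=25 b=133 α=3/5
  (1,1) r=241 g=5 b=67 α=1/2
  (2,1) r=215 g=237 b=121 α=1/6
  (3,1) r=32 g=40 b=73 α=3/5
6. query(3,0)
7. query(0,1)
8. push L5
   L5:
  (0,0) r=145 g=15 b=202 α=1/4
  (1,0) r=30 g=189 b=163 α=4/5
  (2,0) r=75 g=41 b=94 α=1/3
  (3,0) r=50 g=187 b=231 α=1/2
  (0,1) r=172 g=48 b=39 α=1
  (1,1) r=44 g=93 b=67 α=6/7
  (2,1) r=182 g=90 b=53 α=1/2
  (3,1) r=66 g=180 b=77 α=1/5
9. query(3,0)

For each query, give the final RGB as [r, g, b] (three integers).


(2,1) stack=L1,L2; from [0,0,0]:
after L1 α=1/4: [91/4, 11/2, 30]
after L2 α=1/2: [1015/8, 95/4, 33/2]
= [127, 24, 16]

query (3,0) [L1,L2,L3,L4] — begin 0,0,0
L1 α=2/3: [0, 110, 68]
L2 α=2/5: [344/5, 672/5, 492/5]
L3 α=2/5: [1412/25, 2526/25, 3426/25]
L4 α=1/3: [3499/75, 2684/25, 11527/75]
rounded: [47, 107, 154]

query (0,1) [L1,L2,L3,L4] — begin 0,0,0
after L1 α=2/3: [386/3, 32, 452/3]
after L2 α=1/5: [1727/15, 71, 2033/15]
after L3 α=3/5: [9979/75, 382/5, 4336/75]
after L4 α=3/5: [29183/375, 1139/25, 38597/375]
= [78, 46, 103]

at x=3,y=0 over L1,L2,L3,L4,L5:
+L1 (α=2/3) → [0, 110, 68]
+L2 (α=2/5) → [344/5, 672/5, 492/5]
+L3 (α=2/5) → [1412/25, 2526/25, 3426/25]
+L4 (α=1/3) → [3499/75, 2684/25, 11527/75]
+L5 (α=1/2) → [7249/150, 7359/50, 14426/75]
rounded: [48, 147, 192]


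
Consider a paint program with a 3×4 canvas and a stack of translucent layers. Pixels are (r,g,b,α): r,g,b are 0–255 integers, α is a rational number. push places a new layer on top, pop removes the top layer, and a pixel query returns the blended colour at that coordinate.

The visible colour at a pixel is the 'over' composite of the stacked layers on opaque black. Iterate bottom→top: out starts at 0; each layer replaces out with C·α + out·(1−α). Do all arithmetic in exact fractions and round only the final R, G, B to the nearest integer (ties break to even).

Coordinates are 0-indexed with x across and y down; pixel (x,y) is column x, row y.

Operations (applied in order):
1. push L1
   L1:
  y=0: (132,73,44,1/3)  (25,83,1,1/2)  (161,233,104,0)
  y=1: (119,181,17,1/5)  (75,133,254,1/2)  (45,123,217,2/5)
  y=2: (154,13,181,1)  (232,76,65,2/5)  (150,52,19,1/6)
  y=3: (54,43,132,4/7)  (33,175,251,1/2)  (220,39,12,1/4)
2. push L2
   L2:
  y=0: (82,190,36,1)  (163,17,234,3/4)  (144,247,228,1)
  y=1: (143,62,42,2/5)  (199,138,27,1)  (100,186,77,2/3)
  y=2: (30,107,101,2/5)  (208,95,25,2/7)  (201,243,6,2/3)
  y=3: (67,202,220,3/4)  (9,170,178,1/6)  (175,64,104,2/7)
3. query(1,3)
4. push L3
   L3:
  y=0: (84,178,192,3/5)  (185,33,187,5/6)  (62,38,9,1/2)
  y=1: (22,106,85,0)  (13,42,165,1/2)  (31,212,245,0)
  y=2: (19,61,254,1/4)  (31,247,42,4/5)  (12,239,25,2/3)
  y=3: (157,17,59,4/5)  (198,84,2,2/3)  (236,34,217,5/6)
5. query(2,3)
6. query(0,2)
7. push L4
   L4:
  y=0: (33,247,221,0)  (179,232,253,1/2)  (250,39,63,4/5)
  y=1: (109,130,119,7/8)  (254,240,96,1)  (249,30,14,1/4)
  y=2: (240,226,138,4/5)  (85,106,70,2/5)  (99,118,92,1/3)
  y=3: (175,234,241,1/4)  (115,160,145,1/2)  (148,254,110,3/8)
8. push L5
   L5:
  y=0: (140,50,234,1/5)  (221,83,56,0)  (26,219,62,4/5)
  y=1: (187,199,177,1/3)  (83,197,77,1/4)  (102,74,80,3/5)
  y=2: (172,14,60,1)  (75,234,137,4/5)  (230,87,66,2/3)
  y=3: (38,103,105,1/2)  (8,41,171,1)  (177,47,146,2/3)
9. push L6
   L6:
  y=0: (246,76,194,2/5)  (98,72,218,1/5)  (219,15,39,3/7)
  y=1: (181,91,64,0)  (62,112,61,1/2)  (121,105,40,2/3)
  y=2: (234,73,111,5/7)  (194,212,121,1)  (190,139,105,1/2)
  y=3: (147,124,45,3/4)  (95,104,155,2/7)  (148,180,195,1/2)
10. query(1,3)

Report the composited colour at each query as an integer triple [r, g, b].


at x=1,y=3 over L1,L2:
after L1 α=1/2: [33/2, 175/2, 251/2]
after L2 α=1/6: [61/4, 405/4, 537/4]
→ [15, 101, 134]

at x=2,y=3 over L1,L2,L3:
L1 α=1/4: [55, 39/4, 3]
L2 α=2/7: [625/7, 101/4, 223/7]
L3 α=5/6: [8885/42, 781/24, 1303/7]
= [212, 33, 186]

(0,2) stack=L1,L2,L3; from [0,0,0]:
L1 α=1: [154, 13, 181]
L2 α=2/5: [522/5, 253/5, 149]
L3 α=1/4: [1661/20, 266/5, 701/4]
rounded: [83, 53, 175]

(1,3) stack=L1,L2,L3,L4,L5,L6; from [0,0,0]:
L1 α=1/2: [33/2, 175/2, 251/2]
L2 α=1/6: [61/4, 405/4, 537/4]
L3 α=2/3: [1645/12, 359/4, 553/12]
L4 α=1/2: [3025/24, 999/8, 2293/24]
L5 α=1: [8, 41, 171]
L6 α=2/7: [230/7, 59, 1165/7]
rounded: [33, 59, 166]


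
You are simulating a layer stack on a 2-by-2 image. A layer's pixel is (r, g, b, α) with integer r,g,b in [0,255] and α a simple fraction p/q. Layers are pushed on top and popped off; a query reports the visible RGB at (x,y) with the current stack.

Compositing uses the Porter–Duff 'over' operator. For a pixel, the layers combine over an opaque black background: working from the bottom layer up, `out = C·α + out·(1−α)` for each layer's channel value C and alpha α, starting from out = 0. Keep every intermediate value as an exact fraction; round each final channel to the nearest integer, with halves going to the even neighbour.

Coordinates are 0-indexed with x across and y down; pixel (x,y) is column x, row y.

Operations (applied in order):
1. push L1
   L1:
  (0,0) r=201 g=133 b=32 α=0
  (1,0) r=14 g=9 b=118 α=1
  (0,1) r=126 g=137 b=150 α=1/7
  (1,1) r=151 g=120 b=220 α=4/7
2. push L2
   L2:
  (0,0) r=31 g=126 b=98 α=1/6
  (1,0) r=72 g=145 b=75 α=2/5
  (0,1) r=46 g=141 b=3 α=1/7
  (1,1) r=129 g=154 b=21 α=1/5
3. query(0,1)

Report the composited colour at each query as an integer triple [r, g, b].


query (0,1) [L1,L2] — begin 0,0,0
after L1 α=1/7: [18, 137/7, 150/7]
after L2 α=1/7: [22, 1809/49, 921/49]
= [22, 37, 19]


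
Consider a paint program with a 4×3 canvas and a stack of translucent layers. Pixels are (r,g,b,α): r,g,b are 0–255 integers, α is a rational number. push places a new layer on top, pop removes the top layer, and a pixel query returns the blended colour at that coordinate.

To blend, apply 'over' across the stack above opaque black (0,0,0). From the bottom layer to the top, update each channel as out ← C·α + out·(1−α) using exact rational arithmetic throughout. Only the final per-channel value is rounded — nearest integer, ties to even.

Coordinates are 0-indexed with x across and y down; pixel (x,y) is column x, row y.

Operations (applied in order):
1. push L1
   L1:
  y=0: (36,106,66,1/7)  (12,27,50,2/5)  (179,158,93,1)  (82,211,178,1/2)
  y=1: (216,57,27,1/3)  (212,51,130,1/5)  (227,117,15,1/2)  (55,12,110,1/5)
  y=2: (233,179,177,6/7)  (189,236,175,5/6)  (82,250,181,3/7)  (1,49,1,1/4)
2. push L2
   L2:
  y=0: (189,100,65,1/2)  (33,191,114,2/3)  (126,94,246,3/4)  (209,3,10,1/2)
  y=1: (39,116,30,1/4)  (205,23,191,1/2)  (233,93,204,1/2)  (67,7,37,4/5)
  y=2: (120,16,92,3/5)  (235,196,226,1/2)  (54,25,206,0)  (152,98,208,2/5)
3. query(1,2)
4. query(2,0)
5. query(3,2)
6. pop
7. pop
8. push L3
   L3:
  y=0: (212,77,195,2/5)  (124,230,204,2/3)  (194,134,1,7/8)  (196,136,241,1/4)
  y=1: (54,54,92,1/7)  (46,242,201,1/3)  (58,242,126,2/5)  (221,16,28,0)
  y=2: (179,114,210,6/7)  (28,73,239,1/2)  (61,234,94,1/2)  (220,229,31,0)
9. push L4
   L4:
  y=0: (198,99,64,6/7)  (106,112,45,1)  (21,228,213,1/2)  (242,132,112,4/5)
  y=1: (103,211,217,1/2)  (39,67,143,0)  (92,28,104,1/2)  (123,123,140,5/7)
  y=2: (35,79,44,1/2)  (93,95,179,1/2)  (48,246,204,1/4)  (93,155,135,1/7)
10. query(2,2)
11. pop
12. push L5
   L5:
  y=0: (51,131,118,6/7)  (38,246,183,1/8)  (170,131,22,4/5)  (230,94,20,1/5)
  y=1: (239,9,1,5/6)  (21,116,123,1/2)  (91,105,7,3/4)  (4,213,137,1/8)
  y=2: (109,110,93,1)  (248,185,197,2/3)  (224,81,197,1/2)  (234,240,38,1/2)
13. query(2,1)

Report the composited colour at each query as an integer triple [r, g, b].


(1,2) stack=L1,L2; from [0,0,0]:
+L1 (α=5/6) → [315/2, 590/3, 875/6]
+L2 (α=1/2) → [785/4, 589/3, 2231/12]
→ [196, 196, 186]

(2,0) stack=L1,L2; from [0,0,0]:
L1 α=1: [179, 158, 93]
L2 α=3/4: [557/4, 110, 831/4]
= [139, 110, 208]

query (3,2) [L1,L2] — begin 0,0,0
+L1 (α=1/4) → [1/4, 49/4, 1/4]
+L2 (α=2/5) → [1219/20, 931/20, 1667/20]
rounded: [61, 47, 83]

at x=2,y=2 over L3,L4:
after L3 α=1/2: [61/2, 117, 47]
after L4 α=1/4: [279/8, 597/4, 345/4]
= [35, 149, 86]

(2,1) stack=L3,L5; from [0,0,0]:
after L3 α=2/5: [116/5, 484/5, 252/5]
after L5 α=3/4: [1481/20, 2059/20, 357/20]
= [74, 103, 18]


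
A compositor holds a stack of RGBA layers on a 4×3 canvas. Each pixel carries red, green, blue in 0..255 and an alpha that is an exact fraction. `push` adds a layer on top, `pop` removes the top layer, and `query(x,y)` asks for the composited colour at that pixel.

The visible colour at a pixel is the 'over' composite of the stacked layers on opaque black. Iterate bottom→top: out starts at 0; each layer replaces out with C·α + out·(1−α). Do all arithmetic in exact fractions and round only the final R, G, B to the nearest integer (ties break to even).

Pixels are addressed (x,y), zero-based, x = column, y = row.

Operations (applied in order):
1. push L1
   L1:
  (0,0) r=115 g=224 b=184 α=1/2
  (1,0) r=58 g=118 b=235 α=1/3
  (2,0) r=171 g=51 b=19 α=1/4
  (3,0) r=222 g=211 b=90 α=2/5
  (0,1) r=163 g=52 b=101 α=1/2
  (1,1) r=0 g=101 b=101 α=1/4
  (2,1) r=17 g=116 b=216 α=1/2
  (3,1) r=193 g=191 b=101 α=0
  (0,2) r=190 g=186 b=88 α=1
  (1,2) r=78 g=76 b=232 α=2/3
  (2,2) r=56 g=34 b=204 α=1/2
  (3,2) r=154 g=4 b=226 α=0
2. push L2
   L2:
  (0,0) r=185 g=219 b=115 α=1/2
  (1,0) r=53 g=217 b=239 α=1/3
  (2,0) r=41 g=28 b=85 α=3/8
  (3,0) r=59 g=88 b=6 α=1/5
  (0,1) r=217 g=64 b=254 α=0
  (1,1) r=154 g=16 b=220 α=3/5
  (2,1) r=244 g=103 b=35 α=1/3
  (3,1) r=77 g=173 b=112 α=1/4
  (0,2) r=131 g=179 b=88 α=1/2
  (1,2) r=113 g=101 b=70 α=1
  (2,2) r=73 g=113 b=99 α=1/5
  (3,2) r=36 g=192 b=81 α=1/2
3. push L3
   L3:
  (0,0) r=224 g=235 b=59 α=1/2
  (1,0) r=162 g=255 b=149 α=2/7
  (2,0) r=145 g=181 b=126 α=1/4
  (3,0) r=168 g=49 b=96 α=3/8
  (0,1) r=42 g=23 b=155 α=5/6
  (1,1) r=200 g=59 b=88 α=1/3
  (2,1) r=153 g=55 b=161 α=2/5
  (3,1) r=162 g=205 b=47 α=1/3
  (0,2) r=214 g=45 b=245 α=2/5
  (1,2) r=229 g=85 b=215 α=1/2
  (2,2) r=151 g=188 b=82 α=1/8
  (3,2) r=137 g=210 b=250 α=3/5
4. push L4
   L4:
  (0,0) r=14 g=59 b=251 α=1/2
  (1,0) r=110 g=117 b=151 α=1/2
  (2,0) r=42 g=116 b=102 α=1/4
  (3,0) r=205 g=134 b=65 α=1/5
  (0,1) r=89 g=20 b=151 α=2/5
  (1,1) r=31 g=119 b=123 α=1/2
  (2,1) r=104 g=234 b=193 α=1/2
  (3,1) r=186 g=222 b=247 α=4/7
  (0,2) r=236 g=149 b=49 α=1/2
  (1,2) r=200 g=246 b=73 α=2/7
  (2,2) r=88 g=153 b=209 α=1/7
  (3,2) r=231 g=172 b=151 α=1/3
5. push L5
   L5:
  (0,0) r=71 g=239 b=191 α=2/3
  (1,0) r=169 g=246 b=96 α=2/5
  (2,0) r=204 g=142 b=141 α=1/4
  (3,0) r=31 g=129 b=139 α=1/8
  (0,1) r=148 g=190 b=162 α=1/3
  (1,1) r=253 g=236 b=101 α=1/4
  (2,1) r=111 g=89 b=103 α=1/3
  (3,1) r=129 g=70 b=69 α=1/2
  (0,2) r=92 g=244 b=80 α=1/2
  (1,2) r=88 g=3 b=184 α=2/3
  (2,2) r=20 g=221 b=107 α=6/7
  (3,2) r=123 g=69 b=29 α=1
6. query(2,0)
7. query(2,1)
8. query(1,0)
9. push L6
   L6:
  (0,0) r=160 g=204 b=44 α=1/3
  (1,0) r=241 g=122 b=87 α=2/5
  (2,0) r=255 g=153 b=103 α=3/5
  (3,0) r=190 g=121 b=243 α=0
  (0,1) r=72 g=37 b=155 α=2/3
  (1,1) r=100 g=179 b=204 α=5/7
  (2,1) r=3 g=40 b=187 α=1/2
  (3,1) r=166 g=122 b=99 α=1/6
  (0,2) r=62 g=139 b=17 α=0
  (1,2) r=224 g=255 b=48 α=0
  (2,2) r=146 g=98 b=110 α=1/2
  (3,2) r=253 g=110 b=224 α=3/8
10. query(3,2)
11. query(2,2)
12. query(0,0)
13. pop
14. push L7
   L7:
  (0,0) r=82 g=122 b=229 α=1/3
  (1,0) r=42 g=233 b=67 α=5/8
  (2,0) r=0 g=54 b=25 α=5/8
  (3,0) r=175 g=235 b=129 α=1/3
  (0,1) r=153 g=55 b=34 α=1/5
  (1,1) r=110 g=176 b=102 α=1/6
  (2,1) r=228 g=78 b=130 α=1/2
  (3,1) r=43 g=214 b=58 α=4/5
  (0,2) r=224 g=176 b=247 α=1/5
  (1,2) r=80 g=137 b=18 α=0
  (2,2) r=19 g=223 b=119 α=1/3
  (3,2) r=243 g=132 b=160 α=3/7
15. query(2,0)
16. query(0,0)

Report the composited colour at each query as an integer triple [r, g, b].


at x=2,y=0 over L1,L2,L3,L4,L5:
+L1 (α=1/4) → [171/4, 51/4, 19/4]
+L2 (α=3/8) → [1347/32, 591/32, 1115/32]
+L3 (α=1/4) → [8681/128, 7565/128, 7377/128]
+L4 (α=1/4) → [31419/512, 37543/512, 35187/512]
+L5 (α=1/4) → [198705/2048, 185333/2048, 177753/2048]
→ [97, 90, 87]

at x=2,y=1 over L1,L2,L3,L4,L5:
after L1 α=1/2: [17/2, 58, 108]
after L2 α=1/3: [87, 73, 251/3]
after L3 α=2/5: [567/5, 329/5, 573/5]
after L4 α=1/2: [1087/10, 1499/10, 769/5]
after L5 α=1/3: [1642/15, 648/5, 2053/15]
= [109, 130, 137]

(1,0) stack=L1,L2,L3,L4,L5; from [0,0,0]:
+L1 (α=1/3) → [58/3, 118/3, 235/3]
+L2 (α=1/3) → [275/9, 887/9, 1187/9]
+L3 (α=2/7) → [613/9, 9025/63, 1231/9]
+L4 (α=1/2) → [1603/18, 8198/63, 1295/9]
+L5 (α=2/5) → [3631/30, 3706/21, 1871/15]
= [121, 176, 125]

at x=3,y=2 over L1,L2,L3,L4,L5,L6:
L1 α=0: [0, 0, 0]
L2 α=1/2: [18, 96, 81/2]
L3 α=3/5: [447/5, 822/5, 831/5]
L4 α=1/3: [683/5, 2504/15, 2417/15]
L5 α=1: [123, 69, 29]
L6 α=3/8: [687/4, 675/8, 817/8]
= [172, 84, 102]

query (2,2) [L1,L2,L3,L4,L5,L6] — begin 0,0,0
+L1 (α=1/2) → [28, 17, 102]
+L2 (α=1/5) → [37, 181/5, 507/5]
+L3 (α=1/8) → [205/4, 2207/40, 3959/40]
+L4 (α=1/7) → [113/2, 1383/20, 16057/140]
+L5 (α=6/7) → [353/14, 27903/140, 105937/980]
+L6 (α=1/2) → [2397/28, 41623/280, 213737/1960]
rounded: [86, 149, 109]

(0,0) stack=L1,L2,L3,L4,L5,L6; from [0,0,0]:
after L1 α=1/2: [115/2, 112, 92]
after L2 α=1/2: [485/4, 331/2, 207/2]
after L3 α=1/2: [1381/8, 801/4, 325/4]
after L4 α=1/2: [1493/16, 1037/8, 1329/8]
after L5 α=2/3: [1255/16, 4861/24, 4385/24]
after L6 α=1/3: [845/8, 7309/36, 4913/36]
rounded: [106, 203, 136]

(2,0) stack=L1,L2,L3,L4,L5,L7; from [0,0,0]:
L1 α=1/4: [171/4, 51/4, 19/4]
L2 α=3/8: [1347/32, 591/32, 1115/32]
L3 α=1/4: [8681/128, 7565/128, 7377/128]
L4 α=1/4: [31419/512, 37543/512, 35187/512]
L5 α=1/4: [198705/2048, 185333/2048, 177753/2048]
L7 α=5/8: [596115/16384, 1108959/16384, 789259/16384]
rounded: [36, 68, 48]

query (0,0) [L1,L2,L3,L4,L5,L7] — begin 0,0,0
L1 α=1/2: [115/2, 112, 92]
L2 α=1/2: [485/4, 331/2, 207/2]
L3 α=1/2: [1381/8, 801/4, 325/4]
L4 α=1/2: [1493/16, 1037/8, 1329/8]
L5 α=2/3: [1255/16, 4861/24, 4385/24]
L7 α=1/3: [637/8, 6325/36, 7133/36]
rounded: [80, 176, 198]


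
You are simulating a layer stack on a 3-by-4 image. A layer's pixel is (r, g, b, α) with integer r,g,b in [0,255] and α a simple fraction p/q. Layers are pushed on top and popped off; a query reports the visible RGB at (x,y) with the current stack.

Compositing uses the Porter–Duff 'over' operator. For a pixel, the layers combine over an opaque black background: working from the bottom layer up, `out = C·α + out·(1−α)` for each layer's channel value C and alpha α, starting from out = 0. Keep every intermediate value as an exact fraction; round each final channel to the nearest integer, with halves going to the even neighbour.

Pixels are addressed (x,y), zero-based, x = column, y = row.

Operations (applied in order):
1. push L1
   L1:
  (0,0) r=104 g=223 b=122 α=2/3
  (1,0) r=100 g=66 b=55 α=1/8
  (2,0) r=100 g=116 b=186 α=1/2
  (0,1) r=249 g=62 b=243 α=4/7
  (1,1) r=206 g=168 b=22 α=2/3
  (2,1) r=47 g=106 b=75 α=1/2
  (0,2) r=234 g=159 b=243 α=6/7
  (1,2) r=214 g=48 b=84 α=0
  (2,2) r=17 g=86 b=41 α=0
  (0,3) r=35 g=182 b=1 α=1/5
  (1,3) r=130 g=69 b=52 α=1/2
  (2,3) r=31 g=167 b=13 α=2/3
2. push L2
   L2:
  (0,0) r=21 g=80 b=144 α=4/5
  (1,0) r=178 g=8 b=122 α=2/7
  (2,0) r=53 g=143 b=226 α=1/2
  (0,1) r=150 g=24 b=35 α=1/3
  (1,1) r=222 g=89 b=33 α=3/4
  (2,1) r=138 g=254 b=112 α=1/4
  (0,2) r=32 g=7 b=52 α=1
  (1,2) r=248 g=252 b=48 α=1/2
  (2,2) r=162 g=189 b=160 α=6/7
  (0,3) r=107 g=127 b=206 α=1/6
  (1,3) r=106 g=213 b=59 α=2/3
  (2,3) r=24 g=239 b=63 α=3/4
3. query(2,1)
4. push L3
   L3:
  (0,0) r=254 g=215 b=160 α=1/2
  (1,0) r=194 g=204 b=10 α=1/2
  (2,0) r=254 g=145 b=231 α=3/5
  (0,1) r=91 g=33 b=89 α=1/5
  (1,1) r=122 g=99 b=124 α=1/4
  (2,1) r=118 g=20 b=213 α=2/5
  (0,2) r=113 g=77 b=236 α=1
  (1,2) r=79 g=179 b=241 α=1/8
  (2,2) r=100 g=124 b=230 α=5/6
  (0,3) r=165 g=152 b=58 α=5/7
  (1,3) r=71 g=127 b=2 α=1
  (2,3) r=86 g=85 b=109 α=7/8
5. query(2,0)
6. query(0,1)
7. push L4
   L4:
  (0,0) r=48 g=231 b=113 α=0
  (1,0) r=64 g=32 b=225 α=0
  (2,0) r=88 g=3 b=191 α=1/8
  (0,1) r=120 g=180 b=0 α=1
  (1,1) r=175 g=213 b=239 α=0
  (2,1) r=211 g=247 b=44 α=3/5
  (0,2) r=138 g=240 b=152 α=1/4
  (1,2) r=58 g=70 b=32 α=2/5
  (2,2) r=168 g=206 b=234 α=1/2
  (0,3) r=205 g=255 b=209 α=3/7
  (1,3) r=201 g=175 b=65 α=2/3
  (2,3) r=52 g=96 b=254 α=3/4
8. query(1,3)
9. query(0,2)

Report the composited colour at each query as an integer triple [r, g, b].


query (2,1) [L1,L2] — begin 0,0,0
+L1 (α=1/2) → [47/2, 53, 75/2]
+L2 (α=1/4) → [417/8, 413/4, 449/8]
rounded: [52, 103, 56]

(2,0) stack=L1,L2,L3; from [0,0,0]:
L1 α=1/2: [50, 58, 93]
L2 α=1/2: [103/2, 201/2, 319/2]
L3 α=3/5: [173, 636/5, 1012/5]
= [173, 127, 202]

at x=0,y=1 over L1,L2,L3:
after L1 α=4/7: [996/7, 248/7, 972/7]
after L2 α=1/3: [1014/7, 664/21, 2189/21]
after L3 α=1/5: [4693/35, 3349/105, 2125/21]
= [134, 32, 101]

query (1,3) [L1,L2,L3,L4] — begin 0,0,0
L1 α=1/2: [65, 69/2, 26]
L2 α=2/3: [277/3, 307/2, 48]
L3 α=1: [71, 127, 2]
L4 α=2/3: [473/3, 159, 44]
= [158, 159, 44]

at x=0,y=2 over L1,L2,L3,L4:
after L1 α=6/7: [1404/7, 954/7, 1458/7]
after L2 α=1: [32, 7, 52]
after L3 α=1: [113, 77, 236]
after L4 α=1/4: [477/4, 471/4, 215]
= [119, 118, 215]


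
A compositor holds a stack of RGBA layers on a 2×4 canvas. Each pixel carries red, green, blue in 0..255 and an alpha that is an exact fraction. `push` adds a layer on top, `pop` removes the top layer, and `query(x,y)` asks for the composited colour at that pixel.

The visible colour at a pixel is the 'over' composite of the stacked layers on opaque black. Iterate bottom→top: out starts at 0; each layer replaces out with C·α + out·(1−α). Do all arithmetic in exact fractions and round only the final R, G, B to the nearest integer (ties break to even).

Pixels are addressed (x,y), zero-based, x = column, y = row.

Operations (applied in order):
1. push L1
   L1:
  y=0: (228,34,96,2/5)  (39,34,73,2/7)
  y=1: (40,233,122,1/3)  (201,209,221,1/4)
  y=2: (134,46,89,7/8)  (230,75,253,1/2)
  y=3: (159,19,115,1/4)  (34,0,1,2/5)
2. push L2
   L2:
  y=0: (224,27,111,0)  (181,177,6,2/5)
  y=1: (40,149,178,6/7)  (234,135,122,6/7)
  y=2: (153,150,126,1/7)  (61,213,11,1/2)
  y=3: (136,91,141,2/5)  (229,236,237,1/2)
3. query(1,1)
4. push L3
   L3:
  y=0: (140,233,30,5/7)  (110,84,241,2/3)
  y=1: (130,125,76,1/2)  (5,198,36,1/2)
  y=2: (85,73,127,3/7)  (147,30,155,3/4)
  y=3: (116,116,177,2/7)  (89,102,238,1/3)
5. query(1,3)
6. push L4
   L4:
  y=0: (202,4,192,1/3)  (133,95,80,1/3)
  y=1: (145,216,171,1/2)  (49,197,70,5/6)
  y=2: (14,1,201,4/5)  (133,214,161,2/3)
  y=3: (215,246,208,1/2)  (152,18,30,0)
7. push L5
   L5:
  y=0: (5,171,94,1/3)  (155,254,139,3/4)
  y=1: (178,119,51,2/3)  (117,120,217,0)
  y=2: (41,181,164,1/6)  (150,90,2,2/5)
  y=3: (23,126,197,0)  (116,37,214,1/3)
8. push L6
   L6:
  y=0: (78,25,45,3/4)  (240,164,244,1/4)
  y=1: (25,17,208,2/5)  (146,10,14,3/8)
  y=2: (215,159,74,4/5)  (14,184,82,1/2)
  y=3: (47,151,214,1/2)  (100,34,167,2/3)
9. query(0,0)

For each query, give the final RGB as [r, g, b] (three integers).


(1,1) stack=L1,L2; from [0,0,0]:
L1 α=1/4: [201/4, 209/4, 221/4]
L2 α=6/7: [831/4, 3449/28, 3149/28]
rounded: [208, 123, 112]

at x=1,y=3 over L1,L2,L3:
L1 α=2/5: [68/5, 0, 2/5]
L2 α=1/2: [1213/10, 118, 1187/10]
L3 α=1/3: [1658/15, 338/3, 2377/15]
= [111, 113, 158]

(0,0) stack=L1,L2,L3,L4,L5,L6; from [0,0,0]:
+L1 (α=2/5) → [456/5, 68/5, 192/5]
+L2 (α=0) → [456/5, 68/5, 192/5]
+L3 (α=5/7) → [4412/35, 5961/35, 162/5]
+L4 (α=1/3) → [5298/35, 12062/105, 428/5]
+L5 (α=1/3) → [10771/105, 42079/315, 442/5]
+L6 (α=3/4) → [35341/420, 16426/315, 1117/20]
→ [84, 52, 56]


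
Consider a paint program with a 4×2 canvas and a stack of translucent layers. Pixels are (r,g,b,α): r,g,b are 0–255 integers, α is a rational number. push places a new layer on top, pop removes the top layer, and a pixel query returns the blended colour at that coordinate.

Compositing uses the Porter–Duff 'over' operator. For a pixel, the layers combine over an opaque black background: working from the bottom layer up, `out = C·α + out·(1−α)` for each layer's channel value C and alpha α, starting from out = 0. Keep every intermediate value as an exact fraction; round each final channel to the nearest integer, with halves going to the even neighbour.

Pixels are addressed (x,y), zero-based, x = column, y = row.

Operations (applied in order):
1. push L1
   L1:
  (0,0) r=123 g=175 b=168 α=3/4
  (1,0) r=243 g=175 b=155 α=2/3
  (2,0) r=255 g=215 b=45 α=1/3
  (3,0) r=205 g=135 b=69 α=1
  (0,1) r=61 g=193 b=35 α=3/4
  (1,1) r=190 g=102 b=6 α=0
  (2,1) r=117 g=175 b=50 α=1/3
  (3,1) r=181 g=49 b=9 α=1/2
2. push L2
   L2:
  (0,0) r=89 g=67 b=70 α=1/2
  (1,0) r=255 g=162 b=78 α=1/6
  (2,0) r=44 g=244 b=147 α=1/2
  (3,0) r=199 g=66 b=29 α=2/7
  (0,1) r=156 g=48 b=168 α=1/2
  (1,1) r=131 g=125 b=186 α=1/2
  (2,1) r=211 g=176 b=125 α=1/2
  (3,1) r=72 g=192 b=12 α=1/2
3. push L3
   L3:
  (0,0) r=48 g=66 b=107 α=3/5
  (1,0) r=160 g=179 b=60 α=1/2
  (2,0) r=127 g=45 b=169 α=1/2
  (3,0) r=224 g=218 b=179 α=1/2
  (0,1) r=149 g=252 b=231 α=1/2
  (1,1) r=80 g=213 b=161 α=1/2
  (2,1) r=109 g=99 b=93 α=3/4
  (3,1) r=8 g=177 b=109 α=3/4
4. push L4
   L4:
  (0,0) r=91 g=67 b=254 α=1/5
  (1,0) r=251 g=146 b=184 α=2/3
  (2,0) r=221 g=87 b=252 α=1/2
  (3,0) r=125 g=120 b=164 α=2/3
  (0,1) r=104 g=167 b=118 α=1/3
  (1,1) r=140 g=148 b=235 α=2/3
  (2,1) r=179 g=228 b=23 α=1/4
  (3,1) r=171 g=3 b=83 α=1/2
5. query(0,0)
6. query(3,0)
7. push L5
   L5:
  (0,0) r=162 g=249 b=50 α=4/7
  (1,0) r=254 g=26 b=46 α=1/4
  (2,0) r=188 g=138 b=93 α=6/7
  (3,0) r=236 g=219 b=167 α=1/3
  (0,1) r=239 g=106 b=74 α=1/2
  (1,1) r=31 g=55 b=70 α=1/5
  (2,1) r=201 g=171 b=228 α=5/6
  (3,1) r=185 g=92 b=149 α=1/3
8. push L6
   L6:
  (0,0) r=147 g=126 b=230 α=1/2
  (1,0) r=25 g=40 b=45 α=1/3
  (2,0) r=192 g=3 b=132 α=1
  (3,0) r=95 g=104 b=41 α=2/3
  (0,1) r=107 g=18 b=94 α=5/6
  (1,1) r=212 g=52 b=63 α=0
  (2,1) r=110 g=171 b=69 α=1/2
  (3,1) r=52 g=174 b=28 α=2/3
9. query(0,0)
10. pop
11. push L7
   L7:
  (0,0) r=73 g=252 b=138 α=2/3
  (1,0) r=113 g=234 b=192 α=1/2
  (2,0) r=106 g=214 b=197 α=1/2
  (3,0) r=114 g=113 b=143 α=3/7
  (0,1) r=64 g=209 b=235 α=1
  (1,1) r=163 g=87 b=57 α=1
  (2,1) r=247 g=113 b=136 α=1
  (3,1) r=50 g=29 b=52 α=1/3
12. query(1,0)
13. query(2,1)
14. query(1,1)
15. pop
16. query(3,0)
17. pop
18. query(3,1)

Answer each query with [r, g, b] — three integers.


at x=0,y=0 over L1,L2,L3,L4:
L1 α=3/4: [369/4, 525/4, 126]
L2 α=1/2: [725/8, 793/8, 98]
L3 α=3/5: [1301/20, 317/4, 517/5]
L4 α=1/5: [1756/25, 384/5, 3338/25]
= [70, 77, 134]

query (3,0) [L1,L2,L3,L4] — begin 0,0,0
after L1 α=1: [205, 135, 69]
after L2 α=2/7: [1423/7, 807/7, 403/7]
after L3 α=1/2: [2991/14, 2333/14, 828/7]
after L4 α=2/3: [6491/42, 5693/42, 3124/21]
= [155, 136, 149]

(0,0) stack=L1,L2,L3,L4,L5,L6; from [0,0,0]:
L1 α=3/4: [369/4, 525/4, 126]
L2 α=1/2: [725/8, 793/8, 98]
L3 α=3/5: [1301/20, 317/4, 517/5]
L4 α=1/5: [1756/25, 384/5, 3338/25]
L5 α=4/7: [21468/175, 876/5, 15014/175]
L6 α=1/2: [47193/350, 753/5, 27632/175]
= [135, 151, 158]

(1,0) stack=L1,L2,L3,L4,L5,L7; from [0,0,0]:
+L1 (α=2/3) → [162, 350/3, 310/3]
+L2 (α=1/6) → [355/2, 1118/9, 892/9]
+L3 (α=1/2) → [675/4, 2729/18, 716/9]
+L4 (α=2/3) → [2683/12, 7985/54, 4028/27]
+L5 (α=1/4) → [3699/16, 8453/72, 2221/18]
+L7 (α=1/2) → [5507/32, 25301/144, 5677/36]
= [172, 176, 158]

(2,1) stack=L1,L2,L3,L4,L5,L7; from [0,0,0]:
after L1 α=1/3: [39, 175/3, 50/3]
after L2 α=1/2: [125, 703/6, 425/6]
after L3 α=3/4: [113, 2485/24, 2099/24]
after L4 α=1/4: [259/2, 4309/32, 2283/32]
after L5 α=5/6: [2269/12, 31669/192, 12921/64]
after L7 α=1: [247, 113, 136]
rounded: [247, 113, 136]

query (1,1) [L1,L2,L3,L4,L5,L7] — begin 0,0,0
+L1 (α=0) → [0, 0, 0]
+L2 (α=1/2) → [131/2, 125/2, 93]
+L3 (α=1/2) → [291/4, 551/4, 127]
+L4 (α=2/3) → [1411/12, 1735/12, 199]
+L5 (α=1/5) → [1504/15, 380/3, 866/5]
+L7 (α=1) → [163, 87, 57]
= [163, 87, 57]

query (3,0) [L1,L2,L3,L4,L5] — begin 0,0,0
after L1 α=1: [205, 135, 69]
after L2 α=2/7: [1423/7, 807/7, 403/7]
after L3 α=1/2: [2991/14, 2333/14, 828/7]
after L4 α=2/3: [6491/42, 5693/42, 3124/21]
after L5 α=1/3: [11447/63, 10292/63, 9755/63]
rounded: [182, 163, 155]

at x=3,y=1 over L1,L2,L3,L4:
L1 α=1/2: [181/2, 49/2, 9/2]
L2 α=1/2: [325/4, 433/4, 33/4]
L3 α=3/4: [421/16, 2557/16, 1341/16]
L4 α=1/2: [3157/32, 2605/32, 2669/32]
→ [99, 81, 83]


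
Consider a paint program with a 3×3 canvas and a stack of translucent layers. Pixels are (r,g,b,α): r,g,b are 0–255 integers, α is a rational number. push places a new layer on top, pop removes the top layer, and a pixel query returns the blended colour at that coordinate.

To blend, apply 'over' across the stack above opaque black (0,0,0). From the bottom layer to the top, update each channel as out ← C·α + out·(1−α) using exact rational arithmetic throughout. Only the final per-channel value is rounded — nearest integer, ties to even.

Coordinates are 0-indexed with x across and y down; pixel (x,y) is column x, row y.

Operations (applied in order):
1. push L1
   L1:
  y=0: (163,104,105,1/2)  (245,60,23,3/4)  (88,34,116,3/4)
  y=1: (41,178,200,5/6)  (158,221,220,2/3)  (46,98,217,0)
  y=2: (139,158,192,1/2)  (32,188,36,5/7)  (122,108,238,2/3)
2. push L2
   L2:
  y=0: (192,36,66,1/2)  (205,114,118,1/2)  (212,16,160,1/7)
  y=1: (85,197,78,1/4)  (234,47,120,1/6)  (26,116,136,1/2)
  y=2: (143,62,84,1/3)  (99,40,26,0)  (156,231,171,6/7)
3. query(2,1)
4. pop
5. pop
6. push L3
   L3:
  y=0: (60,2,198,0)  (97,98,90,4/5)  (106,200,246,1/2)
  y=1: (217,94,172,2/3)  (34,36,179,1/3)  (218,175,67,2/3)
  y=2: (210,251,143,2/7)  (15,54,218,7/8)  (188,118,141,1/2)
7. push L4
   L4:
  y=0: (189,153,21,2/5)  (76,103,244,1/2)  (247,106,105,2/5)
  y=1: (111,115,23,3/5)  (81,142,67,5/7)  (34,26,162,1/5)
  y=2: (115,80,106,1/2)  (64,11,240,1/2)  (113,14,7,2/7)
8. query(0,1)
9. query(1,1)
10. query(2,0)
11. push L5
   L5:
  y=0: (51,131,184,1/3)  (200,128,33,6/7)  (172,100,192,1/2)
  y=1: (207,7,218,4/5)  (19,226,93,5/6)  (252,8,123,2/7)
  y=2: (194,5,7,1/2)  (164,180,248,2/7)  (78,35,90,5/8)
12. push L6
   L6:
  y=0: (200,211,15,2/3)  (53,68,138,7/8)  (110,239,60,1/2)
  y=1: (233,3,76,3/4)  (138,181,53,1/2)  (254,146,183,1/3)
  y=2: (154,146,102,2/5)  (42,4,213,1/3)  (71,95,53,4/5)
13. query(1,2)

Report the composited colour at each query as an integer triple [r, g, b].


query (2,1) [L1,L2] — begin 0,0,0
L1 α=0: [0, 0, 0]
L2 α=1/2: [13, 58, 68]
→ [13, 58, 68]

(0,1) stack=L3,L4; from [0,0,0]:
L3 α=2/3: [434/3, 188/3, 344/3]
L4 α=3/5: [1867/15, 1411/15, 179/3]
= [124, 94, 60]

(1,1) stack=L3,L4; from [0,0,0]:
after L3 α=1/3: [34/3, 12, 179/3]
after L4 α=5/7: [1283/21, 734/7, 1363/21]
→ [61, 105, 65]

at x=2,y=0 over L3,L4:
after L3 α=1/2: [53, 100, 123]
after L4 α=2/5: [653/5, 512/5, 579/5]
→ [131, 102, 116]

at x=1,y=2 over L3,L4,L5,L6:
+L3 (α=7/8) → [105/8, 189/4, 763/4]
+L4 (α=1/2) → [617/16, 233/8, 1723/8]
+L5 (α=2/7) → [8333/112, 4045/56, 12583/56]
+L6 (α=1/3) → [10685/168, 4157/84, 18547/84]
= [64, 49, 221]
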